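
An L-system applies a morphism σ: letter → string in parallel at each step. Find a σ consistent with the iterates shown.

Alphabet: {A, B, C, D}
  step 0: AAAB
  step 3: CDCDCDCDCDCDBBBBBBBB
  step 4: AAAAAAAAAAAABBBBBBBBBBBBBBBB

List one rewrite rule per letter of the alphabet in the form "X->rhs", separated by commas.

  step 3 ⇒ step 4: CDCDCDCDCDCDBBBBBBBB ⇒ A·A·A·A·A·A·A·A·A·A·A·A·BB·BB·BB·BB·BB·BB·BB·BB
    B ↦ BB
    C ↦ A
    D ↦ A
    A ↦ CD  (constrained at step 0)

A->CD, B->BB, C->A, D->A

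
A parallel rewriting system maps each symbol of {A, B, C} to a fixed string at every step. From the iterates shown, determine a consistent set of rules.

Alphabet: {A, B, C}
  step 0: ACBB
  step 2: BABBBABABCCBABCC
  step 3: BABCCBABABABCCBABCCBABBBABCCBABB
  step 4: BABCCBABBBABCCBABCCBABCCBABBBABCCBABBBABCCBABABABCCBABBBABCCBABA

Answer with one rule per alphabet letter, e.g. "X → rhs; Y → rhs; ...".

A->BCC, B->BA, C->B

  step 3 ⇒ step 4: BABCCBABABABCCBABCCBABBBABCCBABB ⇒ BA·BCC·BA·B·B·BA·BCC·BA·BCC·BA·BCC·BA·B·B·BA·BCC·BA·B·B·BA·BCC·BA·BA·BA·BCC·BA·B·B·BA·BCC·BA·BA
    A ↦ BCC
    B ↦ BA
    C ↦ B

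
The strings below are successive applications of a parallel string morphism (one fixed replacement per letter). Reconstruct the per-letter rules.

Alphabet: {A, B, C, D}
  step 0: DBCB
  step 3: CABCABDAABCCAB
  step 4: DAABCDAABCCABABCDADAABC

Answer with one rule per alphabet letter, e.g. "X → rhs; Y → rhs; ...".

  step 3 ⇒ step 4: CABCABDAABCCAB ⇒ DA·AB·C·DA·AB·C·C·AB·AB·C·DA·DA·AB·C
    A ↦ AB
    B ↦ C
    C ↦ DA
    D ↦ C

A->AB, B->C, C->DA, D->C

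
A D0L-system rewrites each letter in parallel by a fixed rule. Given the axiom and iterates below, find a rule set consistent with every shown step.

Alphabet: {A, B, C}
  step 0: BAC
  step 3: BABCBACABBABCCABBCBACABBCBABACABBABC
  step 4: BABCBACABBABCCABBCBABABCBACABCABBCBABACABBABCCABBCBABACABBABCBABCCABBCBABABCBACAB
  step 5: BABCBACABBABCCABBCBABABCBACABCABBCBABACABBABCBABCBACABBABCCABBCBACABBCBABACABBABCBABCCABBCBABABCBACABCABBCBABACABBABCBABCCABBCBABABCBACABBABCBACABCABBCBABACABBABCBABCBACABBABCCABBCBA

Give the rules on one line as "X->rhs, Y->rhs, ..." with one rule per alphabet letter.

A->BC, B->BA, C->CAB

  step 4 ⇒ step 5: BABCBACABBABCCABBCBABABCBACABCABBCBABACABBABCCABBCBABACABBABCBABCCABBCBABABCBACAB ⇒ BA·BC·BA·CAB·BA·BC·CAB·BC·BA·BA·BC·BA·CAB·CAB·BC·BA·BA·CAB·BA·BC·BA·BC·BA·CAB·BA·BC·CAB·BC·BA·CAB·BC·BA·BA·CAB·BA·BC·BA·BC·CAB·BC·BA·BA·BC·BA·CAB·CAB·BC·BA·BA·CAB·BA·BC·BA·BC·CAB·BC·BA·BA·BC·BA·CAB·BA·BC·BA·CAB·CAB·BC·BA·BA·CAB·BA·BC·BA·BC·BA·CAB·BA·BC·CAB·BC·BA
    A ↦ BC
    B ↦ BA
    C ↦ CAB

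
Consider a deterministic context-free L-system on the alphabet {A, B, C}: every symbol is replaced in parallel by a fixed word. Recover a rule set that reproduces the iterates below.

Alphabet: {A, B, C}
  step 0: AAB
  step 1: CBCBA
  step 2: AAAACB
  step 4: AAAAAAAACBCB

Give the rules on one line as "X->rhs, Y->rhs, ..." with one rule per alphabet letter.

  step 1 ⇒ step 2: CBCBA ⇒ A·A·A·A·CB
    A ↦ CB
    B ↦ A
    C ↦ A

A->CB, B->A, C->A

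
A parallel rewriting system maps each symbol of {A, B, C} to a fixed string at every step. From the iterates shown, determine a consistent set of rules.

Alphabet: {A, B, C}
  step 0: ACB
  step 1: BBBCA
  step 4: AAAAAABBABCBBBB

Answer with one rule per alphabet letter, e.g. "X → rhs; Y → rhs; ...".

  step 0 ⇒ step 1: ACB ⇒ BB·BC·A
    A ↦ BB
    B ↦ A
    C ↦ BC

A->BB, B->A, C->BC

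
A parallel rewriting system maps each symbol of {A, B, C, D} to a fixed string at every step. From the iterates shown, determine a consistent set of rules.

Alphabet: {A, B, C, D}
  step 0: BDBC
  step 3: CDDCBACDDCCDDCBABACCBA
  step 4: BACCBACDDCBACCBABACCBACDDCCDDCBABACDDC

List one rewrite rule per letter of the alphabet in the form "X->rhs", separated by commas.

  step 3 ⇒ step 4: CDDCBACDDCCDDCBABACCBA ⇒ BA·C·C·BA·CD·DC·BA·C·C·BA·BA·C·C·BA·CD·DC·CD·DC·BA·BA·CD·DC
    A ↦ DC
    B ↦ CD
    C ↦ BA
    D ↦ C

A->DC, B->CD, C->BA, D->C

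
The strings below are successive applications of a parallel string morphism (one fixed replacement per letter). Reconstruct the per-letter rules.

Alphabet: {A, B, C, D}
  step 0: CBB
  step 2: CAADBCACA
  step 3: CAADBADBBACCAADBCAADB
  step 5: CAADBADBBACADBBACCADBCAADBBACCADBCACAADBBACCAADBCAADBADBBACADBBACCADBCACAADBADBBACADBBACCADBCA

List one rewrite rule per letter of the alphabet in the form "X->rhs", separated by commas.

A->ADB, B->C, C->CA, D->BA

  step 2 ⇒ step 3: CAADBCACA ⇒ CA·ADB·ADB·BA·C·CA·ADB·CA·ADB
    A ↦ ADB
    B ↦ C
    C ↦ CA
    D ↦ BA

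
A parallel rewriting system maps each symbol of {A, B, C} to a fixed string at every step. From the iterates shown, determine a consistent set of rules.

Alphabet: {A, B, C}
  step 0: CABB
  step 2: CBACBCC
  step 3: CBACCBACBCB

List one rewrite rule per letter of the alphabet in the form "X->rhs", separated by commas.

  step 2 ⇒ step 3: CBACBCC ⇒ CB·A·C·CB·A·CB·CB
    A ↦ C
    B ↦ A
    C ↦ CB

A->C, B->A, C->CB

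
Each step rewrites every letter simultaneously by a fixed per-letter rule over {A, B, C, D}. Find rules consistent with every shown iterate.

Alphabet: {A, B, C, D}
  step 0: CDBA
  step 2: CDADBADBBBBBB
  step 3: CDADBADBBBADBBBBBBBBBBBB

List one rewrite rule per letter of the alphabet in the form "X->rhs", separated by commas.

  step 2 ⇒ step 3: CDADBADBBBBBB ⇒ CD·AD·B·AD·BB·B·AD·BB·BB·BB·BB·BB·BB
    A ↦ B
    B ↦ BB
    C ↦ CD
    D ↦ AD

A->B, B->BB, C->CD, D->AD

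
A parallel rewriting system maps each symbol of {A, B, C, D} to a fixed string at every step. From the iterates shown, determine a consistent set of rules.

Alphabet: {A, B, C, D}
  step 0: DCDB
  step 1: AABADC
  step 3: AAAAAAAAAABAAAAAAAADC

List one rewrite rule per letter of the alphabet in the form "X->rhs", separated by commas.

  step 0 ⇒ step 1: DCDB ⇒ A·AB·A·DC
    B ↦ DC
    C ↦ AB
    D ↦ A
    A ↦ AA  (constrained at step 1)

A->AA, B->DC, C->AB, D->A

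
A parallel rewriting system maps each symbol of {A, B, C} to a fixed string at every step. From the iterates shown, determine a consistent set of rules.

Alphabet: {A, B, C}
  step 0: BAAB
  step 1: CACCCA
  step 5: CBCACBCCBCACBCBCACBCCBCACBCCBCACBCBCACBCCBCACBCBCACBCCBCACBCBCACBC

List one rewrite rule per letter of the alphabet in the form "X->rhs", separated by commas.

A->C, B->CA, C->CB

  step 0 ⇒ step 1: BAAB ⇒ CA·C·C·CA
    A ↦ C
    B ↦ CA
    C ↦ CB  (constrained at step 1)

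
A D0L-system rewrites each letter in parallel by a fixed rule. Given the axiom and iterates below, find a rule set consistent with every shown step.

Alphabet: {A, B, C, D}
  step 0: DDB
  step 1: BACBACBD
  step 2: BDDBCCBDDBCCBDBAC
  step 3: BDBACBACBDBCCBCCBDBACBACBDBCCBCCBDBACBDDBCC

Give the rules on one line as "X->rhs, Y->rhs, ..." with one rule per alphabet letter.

  step 2 ⇒ step 3: BDDBCCBDDBCCBDBAC ⇒ BD·BAC·BAC·BD·BCC·BCC·BD·BAC·BAC·BD·BCC·BCC·BD·BAC·BD·D·BCC
    A ↦ D
    B ↦ BD
    C ↦ BCC
    D ↦ BAC

A->D, B->BD, C->BCC, D->BAC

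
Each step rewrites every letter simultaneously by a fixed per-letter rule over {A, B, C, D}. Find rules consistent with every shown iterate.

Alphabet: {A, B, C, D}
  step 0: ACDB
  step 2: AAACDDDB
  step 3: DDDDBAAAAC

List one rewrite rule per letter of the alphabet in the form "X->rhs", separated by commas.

A->D, B->AC, C->DB, D->A

  step 2 ⇒ step 3: AAACDDDB ⇒ D·D·D·DB·A·A·A·AC
    A ↦ D
    B ↦ AC
    C ↦ DB
    D ↦ A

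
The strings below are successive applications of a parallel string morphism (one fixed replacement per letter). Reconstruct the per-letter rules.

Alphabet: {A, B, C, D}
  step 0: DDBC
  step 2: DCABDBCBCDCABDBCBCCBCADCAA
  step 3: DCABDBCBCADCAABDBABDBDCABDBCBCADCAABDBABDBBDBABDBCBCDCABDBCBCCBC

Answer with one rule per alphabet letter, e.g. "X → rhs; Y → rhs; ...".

  step 2 ⇒ step 3: DCABDBCBCDCABDBCBCCBCADCAA ⇒ DCA·BDB·CBC·A·DCA·A·BDB·A·BDB·DCA·BDB·CBC·A·DCA·A·BDB·A·BDB·BDB·A·BDB·CBC·DCA·BDB·CBC·CBC
    A ↦ CBC
    B ↦ A
    C ↦ BDB
    D ↦ DCA

A->CBC, B->A, C->BDB, D->DCA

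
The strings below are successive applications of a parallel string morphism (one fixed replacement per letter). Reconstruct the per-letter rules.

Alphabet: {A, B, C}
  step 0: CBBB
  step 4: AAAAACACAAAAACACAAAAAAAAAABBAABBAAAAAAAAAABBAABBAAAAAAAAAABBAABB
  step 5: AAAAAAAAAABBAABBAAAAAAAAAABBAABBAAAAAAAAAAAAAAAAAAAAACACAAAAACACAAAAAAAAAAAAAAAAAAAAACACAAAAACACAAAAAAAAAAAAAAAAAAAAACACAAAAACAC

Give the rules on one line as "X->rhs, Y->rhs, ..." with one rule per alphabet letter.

  step 4 ⇒ step 5: AAAAACACAAAAACACAAAAAAAAAABBAABBAAAAAAAAAABBAABBAAAAAAAAAABBAABB ⇒ AA·AA·AA·AA·AA·BB·AA·BB·AA·AA·AA·AA·AA·BB·AA·BB·AA·AA·AA·AA·AA·AA·AA·AA·AA·AA·AC·AC·AA·AA·AC·AC·AA·AA·AA·AA·AA·AA·AA·AA·AA·AA·AC·AC·AA·AA·AC·AC·AA·AA·AA·AA·AA·AA·AA·AA·AA·AA·AC·AC·AA·AA·AC·AC
    A ↦ AA
    B ↦ AC
    C ↦ BB

A->AA, B->AC, C->BB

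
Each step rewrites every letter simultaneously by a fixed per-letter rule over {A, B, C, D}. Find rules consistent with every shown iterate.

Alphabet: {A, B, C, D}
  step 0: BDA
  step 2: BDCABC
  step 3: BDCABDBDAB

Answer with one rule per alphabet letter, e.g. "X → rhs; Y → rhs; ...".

  step 2 ⇒ step 3: BDCABC ⇒ BD·C·AB·D·BD·AB
    A ↦ D
    B ↦ BD
    C ↦ AB
    D ↦ C

A->D, B->BD, C->AB, D->C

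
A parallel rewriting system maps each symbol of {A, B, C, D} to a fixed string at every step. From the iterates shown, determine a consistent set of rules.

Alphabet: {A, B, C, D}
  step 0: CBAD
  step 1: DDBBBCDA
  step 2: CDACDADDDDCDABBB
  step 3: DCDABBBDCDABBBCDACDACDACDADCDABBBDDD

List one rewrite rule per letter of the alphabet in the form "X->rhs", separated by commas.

A->BBB, B->D, C->D, D->CDA

  step 2 ⇒ step 3: CDACDADDDDCDABBB ⇒ D·CDA·BBB·D·CDA·BBB·CDA·CDA·CDA·CDA·D·CDA·BBB·D·D·D
    A ↦ BBB
    B ↦ D
    C ↦ D
    D ↦ CDA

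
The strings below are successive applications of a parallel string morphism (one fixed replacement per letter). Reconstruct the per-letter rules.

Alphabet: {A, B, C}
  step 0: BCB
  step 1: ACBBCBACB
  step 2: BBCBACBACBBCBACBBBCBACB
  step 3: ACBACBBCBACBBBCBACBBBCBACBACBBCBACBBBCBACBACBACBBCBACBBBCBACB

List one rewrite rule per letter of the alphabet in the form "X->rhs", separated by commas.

  step 2 ⇒ step 3: BBCBACBACBBCBACBBBCBACB ⇒ ACB·ACB·BCB·ACB·B·BCB·ACB·B·BCB·ACB·ACB·BCB·ACB·B·BCB·ACB·ACB·ACB·BCB·ACB·B·BCB·ACB
    A ↦ B
    B ↦ ACB
    C ↦ BCB

A->B, B->ACB, C->BCB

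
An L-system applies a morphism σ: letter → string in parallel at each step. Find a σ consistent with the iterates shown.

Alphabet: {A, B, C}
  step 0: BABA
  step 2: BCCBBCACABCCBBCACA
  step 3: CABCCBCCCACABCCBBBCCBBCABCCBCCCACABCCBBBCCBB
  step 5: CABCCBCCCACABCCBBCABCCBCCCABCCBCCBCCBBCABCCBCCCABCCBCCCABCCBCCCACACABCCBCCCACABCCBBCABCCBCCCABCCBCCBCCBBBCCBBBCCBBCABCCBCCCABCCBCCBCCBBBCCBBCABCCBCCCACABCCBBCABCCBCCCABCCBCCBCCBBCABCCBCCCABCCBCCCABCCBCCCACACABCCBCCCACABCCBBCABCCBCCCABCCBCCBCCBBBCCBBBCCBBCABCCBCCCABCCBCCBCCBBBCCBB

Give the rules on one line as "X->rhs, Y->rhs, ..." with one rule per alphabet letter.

A->BB, B->CA, C->BCC

  step 2 ⇒ step 3: BCCBBCACABCCBBCACA ⇒ CA·BCC·BCC·CA·CA·BCC·BB·BCC·BB·CA·BCC·BCC·CA·CA·BCC·BB·BCC·BB
    A ↦ BB
    B ↦ CA
    C ↦ BCC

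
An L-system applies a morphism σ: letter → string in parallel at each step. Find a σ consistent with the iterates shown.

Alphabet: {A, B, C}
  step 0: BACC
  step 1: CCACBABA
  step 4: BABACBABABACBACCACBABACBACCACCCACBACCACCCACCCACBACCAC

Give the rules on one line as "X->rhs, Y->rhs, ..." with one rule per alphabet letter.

A->C, B->CCA, C->BA

  step 0 ⇒ step 1: BACC ⇒ CCA·C·BA·BA
    A ↦ C
    B ↦ CCA
    C ↦ BA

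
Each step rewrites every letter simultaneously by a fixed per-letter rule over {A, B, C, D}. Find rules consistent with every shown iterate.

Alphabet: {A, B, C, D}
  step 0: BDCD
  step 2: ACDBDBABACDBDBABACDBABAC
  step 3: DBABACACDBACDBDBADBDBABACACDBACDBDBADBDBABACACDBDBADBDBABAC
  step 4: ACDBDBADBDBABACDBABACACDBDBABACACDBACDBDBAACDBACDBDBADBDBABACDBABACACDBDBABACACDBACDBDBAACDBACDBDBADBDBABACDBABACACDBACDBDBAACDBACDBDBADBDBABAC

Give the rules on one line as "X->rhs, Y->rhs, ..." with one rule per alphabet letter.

  step 3 ⇒ step 4: DBABACACDBACDBDBADBDBABACACDBACDBDBADBDBABACACDBDBADBDBABAC ⇒ AC·DB·DBA·DB·DBA·BAC·DBA·BAC·AC·DB·DBA·BAC·AC·DB·AC·DB·DBA·AC·DB·AC·DB·DBA·DB·DBA·BAC·DBA·BAC·AC·DB·DBA·BAC·AC·DB·AC·DB·DBA·AC·DB·AC·DB·DBA·DB·DBA·BAC·DBA·BAC·AC·DB·AC·DB·DBA·AC·DB·AC·DB·DBA·DB·DBA·BAC
    A ↦ DBA
    B ↦ DB
    C ↦ BAC
    D ↦ AC

A->DBA, B->DB, C->BAC, D->AC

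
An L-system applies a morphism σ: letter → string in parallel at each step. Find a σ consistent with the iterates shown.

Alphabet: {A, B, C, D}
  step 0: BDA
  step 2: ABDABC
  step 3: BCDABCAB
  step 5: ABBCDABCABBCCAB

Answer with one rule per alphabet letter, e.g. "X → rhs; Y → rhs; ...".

A->B, B->C, C->AB, D->DA

  step 2 ⇒ step 3: ABDABC ⇒ B·C·DA·B·C·AB
    A ↦ B
    B ↦ C
    C ↦ AB
    D ↦ DA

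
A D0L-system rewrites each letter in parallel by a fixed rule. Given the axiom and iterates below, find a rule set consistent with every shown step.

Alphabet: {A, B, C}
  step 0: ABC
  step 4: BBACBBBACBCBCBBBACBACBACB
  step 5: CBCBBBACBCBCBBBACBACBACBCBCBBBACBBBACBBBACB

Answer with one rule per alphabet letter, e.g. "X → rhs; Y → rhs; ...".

  step 4 ⇒ step 5: BBACBBBACBCBCBBBACBACBACB ⇒ CB·CB·BB·A·CB·CB·CB·BB·A·CB·A·CB·A·CB·CB·CB·BB·A·CB·BB·A·CB·BB·A·CB
    A ↦ BB
    B ↦ CB
    C ↦ A

A->BB, B->CB, C->A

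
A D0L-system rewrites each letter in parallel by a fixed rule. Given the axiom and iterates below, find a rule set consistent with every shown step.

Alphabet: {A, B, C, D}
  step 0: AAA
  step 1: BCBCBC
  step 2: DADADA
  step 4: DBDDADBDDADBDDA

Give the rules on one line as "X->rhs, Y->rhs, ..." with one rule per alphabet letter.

A->BC, B->D, C->A, D->DB

  step 1 ⇒ step 2: BCBCBC ⇒ D·A·D·A·D·A
    B ↦ D
    C ↦ A
  step 0 ⇒ step 1: AAA ⇒ BC·BC·BC
    A ↦ BC
    D ↦ DB  (constrained at step 2)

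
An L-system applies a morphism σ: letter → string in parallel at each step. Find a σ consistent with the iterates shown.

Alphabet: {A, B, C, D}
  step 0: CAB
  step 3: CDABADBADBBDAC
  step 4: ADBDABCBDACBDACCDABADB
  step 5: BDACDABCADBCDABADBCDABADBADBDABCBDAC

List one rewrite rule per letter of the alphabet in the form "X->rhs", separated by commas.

  step 4 ⇒ step 5: ADBDABCBDACBDACCDABADB ⇒ B·DA·C·DA·B·C·ADB·C·DA·B·ADB·C·DA·B·ADB·ADB·DA·B·C·B·DA·C
    A ↦ B
    B ↦ C
    C ↦ ADB
    D ↦ DA

A->B, B->C, C->ADB, D->DA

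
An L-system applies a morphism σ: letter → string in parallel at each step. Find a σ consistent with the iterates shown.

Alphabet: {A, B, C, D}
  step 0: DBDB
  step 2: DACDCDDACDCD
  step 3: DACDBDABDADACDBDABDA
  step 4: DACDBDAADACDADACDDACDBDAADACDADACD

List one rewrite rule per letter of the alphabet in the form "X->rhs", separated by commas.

  step 3 ⇒ step 4: DACDBDABDADACDBDABDA ⇒ DA·CD·B·DA·A·DA·CD·A·DA·CD·DA·CD·B·DA·A·DA·CD·A·DA·CD
    A ↦ CD
    B ↦ A
    C ↦ B
    D ↦ DA

A->CD, B->A, C->B, D->DA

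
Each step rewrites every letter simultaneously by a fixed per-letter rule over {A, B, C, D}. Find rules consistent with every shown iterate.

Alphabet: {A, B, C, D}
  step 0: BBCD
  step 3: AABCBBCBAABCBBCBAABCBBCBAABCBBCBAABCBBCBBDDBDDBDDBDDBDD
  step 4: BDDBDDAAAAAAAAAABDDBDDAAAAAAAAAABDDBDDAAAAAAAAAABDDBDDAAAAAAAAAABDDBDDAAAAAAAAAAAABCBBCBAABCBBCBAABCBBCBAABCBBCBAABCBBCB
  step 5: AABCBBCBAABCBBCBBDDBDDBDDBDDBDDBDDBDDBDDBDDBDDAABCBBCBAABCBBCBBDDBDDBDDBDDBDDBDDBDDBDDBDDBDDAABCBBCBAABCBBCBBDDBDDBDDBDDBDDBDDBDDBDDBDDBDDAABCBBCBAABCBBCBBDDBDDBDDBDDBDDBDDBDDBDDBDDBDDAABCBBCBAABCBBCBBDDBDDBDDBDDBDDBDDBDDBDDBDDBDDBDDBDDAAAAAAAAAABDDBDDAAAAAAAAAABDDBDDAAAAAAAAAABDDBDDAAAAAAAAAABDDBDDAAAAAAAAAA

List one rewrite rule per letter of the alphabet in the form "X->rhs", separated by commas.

A->BDD, B->AA, C->A, D->BCB

  step 4 ⇒ step 5: BDDBDDAAAAAAAAAABDDBDDAAAAAAAAAABDDBDDAAAAAAAAAABDDBDDAAAAAAAAAABDDBDDAAAAAAAAAAAABCBBCBAABCBBCBAABCBBCBAABCBBCBAABCBBCB ⇒ AA·BCB·BCB·AA·BCB·BCB·BDD·BDD·BDD·BDD·BDD·BDD·BDD·BDD·BDD·BDD·AA·BCB·BCB·AA·BCB·BCB·BDD·BDD·BDD·BDD·BDD·BDD·BDD·BDD·BDD·BDD·AA·BCB·BCB·AA·BCB·BCB·BDD·BDD·BDD·BDD·BDD·BDD·BDD·BDD·BDD·BDD·AA·BCB·BCB·AA·BCB·BCB·BDD·BDD·BDD·BDD·BDD·BDD·BDD·BDD·BDD·BDD·AA·BCB·BCB·AA·BCB·BCB·BDD·BDD·BDD·BDD·BDD·BDD·BDD·BDD·BDD·BDD·BDD·BDD·AA·A·AA·AA·A·AA·BDD·BDD·AA·A·AA·AA·A·AA·BDD·BDD·AA·A·AA·AA·A·AA·BDD·BDD·AA·A·AA·AA·A·AA·BDD·BDD·AA·A·AA·AA·A·AA
    A ↦ BDD
    B ↦ AA
    C ↦ A
    D ↦ BCB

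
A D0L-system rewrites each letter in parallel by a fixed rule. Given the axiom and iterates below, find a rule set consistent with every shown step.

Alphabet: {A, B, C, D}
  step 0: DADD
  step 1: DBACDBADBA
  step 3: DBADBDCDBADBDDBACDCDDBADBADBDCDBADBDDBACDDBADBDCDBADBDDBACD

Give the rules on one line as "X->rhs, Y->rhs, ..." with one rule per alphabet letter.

  step 0 ⇒ step 1: DADD ⇒ DBA·C·DBA·DBA
    A ↦ C
    D ↦ DBA
    B ↦ DBD  (constrained at step 1)
    C ↦ CD  (constrained at step 1)

A->C, B->DBD, C->CD, D->DBA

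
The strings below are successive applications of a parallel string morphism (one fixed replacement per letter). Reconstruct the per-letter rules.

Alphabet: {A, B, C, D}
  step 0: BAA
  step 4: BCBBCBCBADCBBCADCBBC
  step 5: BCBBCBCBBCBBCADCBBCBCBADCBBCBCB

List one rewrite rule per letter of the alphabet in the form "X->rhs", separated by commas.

A->AD, B->BC, C->B, D->C

  step 4 ⇒ step 5: BCBBCBCBADCBBCADCBBC ⇒ BC·B·BC·BC·B·BC·B·BC·AD·C·B·BC·BC·B·AD·C·B·BC·BC·B
    A ↦ AD
    B ↦ BC
    C ↦ B
    D ↦ C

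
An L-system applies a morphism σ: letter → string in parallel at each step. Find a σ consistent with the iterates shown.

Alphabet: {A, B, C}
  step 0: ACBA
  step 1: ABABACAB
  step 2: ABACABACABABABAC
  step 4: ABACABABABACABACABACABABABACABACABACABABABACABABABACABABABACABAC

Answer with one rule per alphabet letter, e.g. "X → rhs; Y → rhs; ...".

  step 1 ⇒ step 2: ABABACAB ⇒ AB·AC·AB·AC·AB·AB·AB·AC
    A ↦ AB
    B ↦ AC
    C ↦ AB

A->AB, B->AC, C->AB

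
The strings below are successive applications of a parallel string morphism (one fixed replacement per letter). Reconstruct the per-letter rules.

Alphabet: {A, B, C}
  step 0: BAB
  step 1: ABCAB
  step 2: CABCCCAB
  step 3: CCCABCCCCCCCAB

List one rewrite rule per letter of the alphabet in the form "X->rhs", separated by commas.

A->C, B->AB, C->CC

  step 2 ⇒ step 3: CABCCCAB ⇒ CC·C·AB·CC·CC·CC·C·AB
    A ↦ C
    B ↦ AB
    C ↦ CC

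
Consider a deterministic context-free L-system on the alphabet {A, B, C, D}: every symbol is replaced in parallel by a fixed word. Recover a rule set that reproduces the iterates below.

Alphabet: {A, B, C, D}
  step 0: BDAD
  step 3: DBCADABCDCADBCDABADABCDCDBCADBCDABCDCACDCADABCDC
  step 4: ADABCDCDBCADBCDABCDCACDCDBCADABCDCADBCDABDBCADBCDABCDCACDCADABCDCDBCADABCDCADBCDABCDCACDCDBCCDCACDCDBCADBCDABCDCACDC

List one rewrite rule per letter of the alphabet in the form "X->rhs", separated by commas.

  step 3 ⇒ step 4: DBCADABCDCADBCDABADABCDCDBCADBCDABCDCACDCADABCDC ⇒ A·DAB·CDC·DBC·A·DBC·DAB·CDC·A·CDC·DBC·A·DAB·CDC·A·DBC·DAB·DBC·A·DBC·DAB·CDC·A·CDC·A·DAB·CDC·DBC·A·DAB·CDC·A·DBC·DAB·CDC·A·CDC·DBC·CDC·A·CDC·DBC·A·DBC·DAB·CDC·A·CDC
    A ↦ DBC
    B ↦ DAB
    C ↦ CDC
    D ↦ A

A->DBC, B->DAB, C->CDC, D->A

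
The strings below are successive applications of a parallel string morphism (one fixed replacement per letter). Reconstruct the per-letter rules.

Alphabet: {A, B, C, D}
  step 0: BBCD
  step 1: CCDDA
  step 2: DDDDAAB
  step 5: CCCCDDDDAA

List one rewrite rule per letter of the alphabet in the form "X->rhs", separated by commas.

  step 1 ⇒ step 2: CCDDA ⇒ DD·DD·A·A·B
    A ↦ B
    C ↦ DD
    D ↦ A
  step 0 ⇒ step 1: BBCD ⇒ C·C·DD·A
    B ↦ C

A->B, B->C, C->DD, D->A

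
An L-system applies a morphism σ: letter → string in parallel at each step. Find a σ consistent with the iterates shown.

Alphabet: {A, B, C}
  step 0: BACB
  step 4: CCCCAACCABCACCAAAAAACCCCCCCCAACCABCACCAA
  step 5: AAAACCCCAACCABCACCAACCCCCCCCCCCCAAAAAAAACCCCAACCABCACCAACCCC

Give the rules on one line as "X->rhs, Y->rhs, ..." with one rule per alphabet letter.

A->CC, B->ABC, C->A

  step 4 ⇒ step 5: CCCCAACCABCACCAAAAAACCCCCCCCAACCABCACCAA ⇒ A·A·A·A·CC·CC·A·A·CC·ABC·A·CC·A·A·CC·CC·CC·CC·CC·CC·A·A·A·A·A·A·A·A·CC·CC·A·A·CC·ABC·A·CC·A·A·CC·CC
    A ↦ CC
    B ↦ ABC
    C ↦ A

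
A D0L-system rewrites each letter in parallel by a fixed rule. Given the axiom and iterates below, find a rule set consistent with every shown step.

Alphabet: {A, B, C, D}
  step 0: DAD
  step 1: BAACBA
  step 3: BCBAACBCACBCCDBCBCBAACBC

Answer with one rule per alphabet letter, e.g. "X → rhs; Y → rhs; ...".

  step 0 ⇒ step 1: DAD ⇒ BA·AC·BA
    A ↦ AC
    D ↦ BA
    B ↦ CD  (constrained at step 1)
    C ↦ BC  (constrained at step 1)

A->AC, B->CD, C->BC, D->BA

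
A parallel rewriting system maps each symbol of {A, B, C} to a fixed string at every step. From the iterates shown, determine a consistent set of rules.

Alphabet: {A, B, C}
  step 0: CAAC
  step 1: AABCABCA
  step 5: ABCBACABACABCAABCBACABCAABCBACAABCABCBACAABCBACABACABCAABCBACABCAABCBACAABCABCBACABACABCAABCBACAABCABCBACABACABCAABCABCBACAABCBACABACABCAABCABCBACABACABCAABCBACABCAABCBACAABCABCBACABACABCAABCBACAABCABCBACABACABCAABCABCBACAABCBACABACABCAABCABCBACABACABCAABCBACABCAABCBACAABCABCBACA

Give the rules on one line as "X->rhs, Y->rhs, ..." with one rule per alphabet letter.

A->ABC, B->BAC, C->A

  step 0 ⇒ step 1: CAAC ⇒ A·ABC·ABC·A
    A ↦ ABC
    C ↦ A
    B ↦ BAC  (constrained at step 1)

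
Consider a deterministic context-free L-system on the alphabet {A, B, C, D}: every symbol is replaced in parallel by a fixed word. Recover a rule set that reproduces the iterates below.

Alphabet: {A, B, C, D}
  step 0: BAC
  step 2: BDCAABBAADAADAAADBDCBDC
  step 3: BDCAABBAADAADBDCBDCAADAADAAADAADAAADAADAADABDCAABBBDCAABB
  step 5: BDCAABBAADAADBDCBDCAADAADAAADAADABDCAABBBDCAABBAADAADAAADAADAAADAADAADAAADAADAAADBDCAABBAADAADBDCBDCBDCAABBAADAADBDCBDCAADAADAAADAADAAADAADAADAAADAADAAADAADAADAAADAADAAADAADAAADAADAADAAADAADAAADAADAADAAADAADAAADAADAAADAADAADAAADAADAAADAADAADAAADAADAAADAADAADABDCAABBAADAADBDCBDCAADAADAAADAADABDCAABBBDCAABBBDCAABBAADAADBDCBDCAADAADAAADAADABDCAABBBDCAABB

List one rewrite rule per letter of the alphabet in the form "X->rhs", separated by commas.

A->AAD, B->BDC, C->ABB, D->A

  step 2 ⇒ step 3: BDCAABBAADAADAAADBDCBDC ⇒ BDC·A·ABB·AAD·AAD·BDC·BDC·AAD·AAD·A·AAD·AAD·A·AAD·AAD·AAD·A·BDC·A·ABB·BDC·A·ABB
    A ↦ AAD
    B ↦ BDC
    C ↦ ABB
    D ↦ A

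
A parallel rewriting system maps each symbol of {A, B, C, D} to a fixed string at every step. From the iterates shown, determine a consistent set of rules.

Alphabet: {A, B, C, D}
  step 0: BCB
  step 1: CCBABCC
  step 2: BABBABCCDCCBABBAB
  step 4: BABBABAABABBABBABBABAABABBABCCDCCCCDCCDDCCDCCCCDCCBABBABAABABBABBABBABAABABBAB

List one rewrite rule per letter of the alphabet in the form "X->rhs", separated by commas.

A->D, B->CC, C->BAB, D->AA

  step 1 ⇒ step 2: CCBABCC ⇒ BAB·BAB·CC·D·CC·BAB·BAB
    A ↦ D
    B ↦ CC
    C ↦ BAB
    D ↦ AA  (constrained at step 2)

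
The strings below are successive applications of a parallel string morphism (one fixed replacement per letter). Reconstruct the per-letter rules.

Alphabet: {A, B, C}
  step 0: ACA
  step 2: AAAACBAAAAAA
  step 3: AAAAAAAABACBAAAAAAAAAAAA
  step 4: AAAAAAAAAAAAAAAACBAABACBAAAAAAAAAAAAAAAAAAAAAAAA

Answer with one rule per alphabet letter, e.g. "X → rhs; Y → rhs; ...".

  step 3 ⇒ step 4: AAAAAAAABACBAAAAAAAAAAAA ⇒ AA·AA·AA·AA·AA·AA·AA·AA·CB·AA·BA·CB·AA·AA·AA·AA·AA·AA·AA·AA·AA·AA·AA·AA
    A ↦ AA
    B ↦ CB
    C ↦ BA

A->AA, B->CB, C->BA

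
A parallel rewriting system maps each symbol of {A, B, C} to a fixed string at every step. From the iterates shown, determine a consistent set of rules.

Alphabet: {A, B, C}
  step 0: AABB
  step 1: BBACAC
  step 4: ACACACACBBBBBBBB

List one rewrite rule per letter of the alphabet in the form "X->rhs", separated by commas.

A->B, B->AC, C->B

  step 0 ⇒ step 1: AABB ⇒ B·B·AC·AC
    A ↦ B
    B ↦ AC
    C ↦ B  (constrained at step 1)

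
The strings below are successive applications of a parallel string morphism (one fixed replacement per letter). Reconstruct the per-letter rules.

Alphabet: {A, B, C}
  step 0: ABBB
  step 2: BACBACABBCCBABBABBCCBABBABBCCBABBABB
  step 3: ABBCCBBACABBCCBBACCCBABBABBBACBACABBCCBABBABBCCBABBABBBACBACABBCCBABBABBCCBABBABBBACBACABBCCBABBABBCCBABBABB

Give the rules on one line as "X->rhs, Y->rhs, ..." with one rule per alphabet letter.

A->CCB, B->ABB, C->BAC

  step 2 ⇒ step 3: BACBACABBCCBABBABBCCBABBABBCCBABBABB ⇒ ABB·CCB·BAC·ABB·CCB·BAC·CCB·ABB·ABB·BAC·BAC·ABB·CCB·ABB·ABB·CCB·ABB·ABB·BAC·BAC·ABB·CCB·ABB·ABB·CCB·ABB·ABB·BAC·BAC·ABB·CCB·ABB·ABB·CCB·ABB·ABB
    A ↦ CCB
    B ↦ ABB
    C ↦ BAC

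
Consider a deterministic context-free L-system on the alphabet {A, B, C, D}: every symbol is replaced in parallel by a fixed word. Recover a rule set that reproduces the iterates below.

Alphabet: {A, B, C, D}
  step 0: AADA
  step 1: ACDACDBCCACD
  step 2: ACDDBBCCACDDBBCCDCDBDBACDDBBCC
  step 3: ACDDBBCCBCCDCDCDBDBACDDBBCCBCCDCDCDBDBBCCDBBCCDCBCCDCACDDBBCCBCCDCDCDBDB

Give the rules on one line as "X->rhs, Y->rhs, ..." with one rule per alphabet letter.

A->ACD, B->DC, C->DB, D->BCC

  step 2 ⇒ step 3: ACDDBBCCACDDBBCCDCDBDBACDDBBCC ⇒ ACD·DB·BCC·BCC·DC·DC·DB·DB·ACD·DB·BCC·BCC·DC·DC·DB·DB·BCC·DB·BCC·DC·BCC·DC·ACD·DB·BCC·BCC·DC·DC·DB·DB
    A ↦ ACD
    B ↦ DC
    C ↦ DB
    D ↦ BCC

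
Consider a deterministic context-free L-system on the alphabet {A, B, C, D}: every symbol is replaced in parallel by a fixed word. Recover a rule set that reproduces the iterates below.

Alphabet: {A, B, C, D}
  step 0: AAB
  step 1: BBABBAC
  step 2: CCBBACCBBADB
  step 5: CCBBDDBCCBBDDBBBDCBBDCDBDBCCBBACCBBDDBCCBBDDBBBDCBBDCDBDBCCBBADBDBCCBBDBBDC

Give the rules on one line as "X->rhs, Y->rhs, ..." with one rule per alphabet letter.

  step 1 ⇒ step 2: BBABBAC ⇒ C·C·BBA·C·C·BBA·DB
    A ↦ BBA
    B ↦ C
    C ↦ DB
    D ↦ BBD  (constrained at step 2)

A->BBA, B->C, C->DB, D->BBD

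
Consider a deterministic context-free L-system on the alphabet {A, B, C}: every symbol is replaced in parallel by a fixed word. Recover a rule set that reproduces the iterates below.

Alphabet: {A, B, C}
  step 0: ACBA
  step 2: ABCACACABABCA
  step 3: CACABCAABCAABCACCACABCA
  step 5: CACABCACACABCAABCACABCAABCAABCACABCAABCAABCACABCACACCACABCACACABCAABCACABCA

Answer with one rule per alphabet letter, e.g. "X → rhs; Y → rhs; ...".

A->CA, B->C, C->AB

  step 2 ⇒ step 3: ABCACACABABCA ⇒ CA·C·AB·CA·AB·CA·AB·CA·C·CA·C·AB·CA
    A ↦ CA
    B ↦ C
    C ↦ AB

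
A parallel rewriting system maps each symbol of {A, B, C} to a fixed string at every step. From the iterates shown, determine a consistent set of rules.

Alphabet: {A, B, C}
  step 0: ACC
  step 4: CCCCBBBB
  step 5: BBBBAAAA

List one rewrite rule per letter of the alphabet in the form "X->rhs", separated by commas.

A->CC, B->A, C->B

  step 4 ⇒ step 5: CCCCBBBB ⇒ B·B·B·B·A·A·A·A
    B ↦ A
    C ↦ B
    A ↦ CC  (constrained at step 0)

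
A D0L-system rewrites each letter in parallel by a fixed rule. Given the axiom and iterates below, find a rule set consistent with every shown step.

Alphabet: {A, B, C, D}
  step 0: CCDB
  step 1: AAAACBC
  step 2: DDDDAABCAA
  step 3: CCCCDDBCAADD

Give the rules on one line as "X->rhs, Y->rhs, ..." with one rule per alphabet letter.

  step 2 ⇒ step 3: DDDDAABCAA ⇒ C·C·C·C·D·D·BC·AA·D·D
    A ↦ D
    B ↦ BC
    C ↦ AA
    D ↦ C

A->D, B->BC, C->AA, D->C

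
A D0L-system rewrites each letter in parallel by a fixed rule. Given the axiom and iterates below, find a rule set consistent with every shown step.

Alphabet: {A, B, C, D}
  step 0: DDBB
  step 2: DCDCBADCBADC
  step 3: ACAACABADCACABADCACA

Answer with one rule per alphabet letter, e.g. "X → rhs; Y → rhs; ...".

A->DC, B->BA, C->CA, D->A

  step 2 ⇒ step 3: DCDCBADCBADC ⇒ A·CA·A·CA·BA·DC·A·CA·BA·DC·A·CA
    A ↦ DC
    B ↦ BA
    C ↦ CA
    D ↦ A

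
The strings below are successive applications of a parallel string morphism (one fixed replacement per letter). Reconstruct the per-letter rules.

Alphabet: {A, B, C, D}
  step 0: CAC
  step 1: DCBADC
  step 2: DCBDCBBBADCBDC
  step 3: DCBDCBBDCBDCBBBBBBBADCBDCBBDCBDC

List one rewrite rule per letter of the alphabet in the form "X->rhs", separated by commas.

A->BA, B->BB, C->DC, D->DCB

  step 2 ⇒ step 3: DCBDCBBBADCBDC ⇒ DCB·DC·BB·DCB·DC·BB·BB·BB·BA·DCB·DC·BB·DCB·DC
    A ↦ BA
    B ↦ BB
    C ↦ DC
    D ↦ DCB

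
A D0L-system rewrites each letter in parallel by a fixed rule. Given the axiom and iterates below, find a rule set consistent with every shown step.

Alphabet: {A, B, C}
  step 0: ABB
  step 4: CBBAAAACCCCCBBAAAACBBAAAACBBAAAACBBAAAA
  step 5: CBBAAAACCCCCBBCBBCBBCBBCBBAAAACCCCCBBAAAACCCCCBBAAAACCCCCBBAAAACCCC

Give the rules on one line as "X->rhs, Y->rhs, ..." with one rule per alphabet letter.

  step 4 ⇒ step 5: CBBAAAACCCCCBBAAAACBBAAAACBBAAAACBBAAAA ⇒ CBB·AA·AA·C·C·C·C·CBB·CBB·CBB·CBB·CBB·AA·AA·C·C·C·C·CBB·AA·AA·C·C·C·C·CBB·AA·AA·C·C·C·C·CBB·AA·AA·C·C·C·C
    A ↦ C
    B ↦ AA
    C ↦ CBB

A->C, B->AA, C->CBB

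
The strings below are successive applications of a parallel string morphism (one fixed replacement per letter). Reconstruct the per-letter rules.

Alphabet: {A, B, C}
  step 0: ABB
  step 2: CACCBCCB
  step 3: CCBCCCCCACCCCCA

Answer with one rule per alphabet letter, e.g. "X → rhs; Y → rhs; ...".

A->B, B->CA, C->CC

  step 2 ⇒ step 3: CACCBCCB ⇒ CC·B·CC·CC·CA·CC·CC·CA
    A ↦ B
    B ↦ CA
    C ↦ CC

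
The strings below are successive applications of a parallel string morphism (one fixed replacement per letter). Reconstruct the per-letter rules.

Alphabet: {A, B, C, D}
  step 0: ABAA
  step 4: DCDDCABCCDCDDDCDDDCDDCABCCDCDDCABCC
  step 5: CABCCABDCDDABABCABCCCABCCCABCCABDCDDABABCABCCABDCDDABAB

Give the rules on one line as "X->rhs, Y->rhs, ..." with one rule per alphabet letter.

  step 4 ⇒ step 5: DCDDCABCCDCDDDCDDDCDDCABCCDCDDCABCC ⇒ C·AB·C·C·AB·DC·DD·AB·AB·C·AB·C·C·C·AB·C·C·C·AB·C·C·AB·DC·DD·AB·AB·C·AB·C·C·AB·DC·DD·AB·AB
    A ↦ DC
    B ↦ DD
    C ↦ AB
    D ↦ C

A->DC, B->DD, C->AB, D->C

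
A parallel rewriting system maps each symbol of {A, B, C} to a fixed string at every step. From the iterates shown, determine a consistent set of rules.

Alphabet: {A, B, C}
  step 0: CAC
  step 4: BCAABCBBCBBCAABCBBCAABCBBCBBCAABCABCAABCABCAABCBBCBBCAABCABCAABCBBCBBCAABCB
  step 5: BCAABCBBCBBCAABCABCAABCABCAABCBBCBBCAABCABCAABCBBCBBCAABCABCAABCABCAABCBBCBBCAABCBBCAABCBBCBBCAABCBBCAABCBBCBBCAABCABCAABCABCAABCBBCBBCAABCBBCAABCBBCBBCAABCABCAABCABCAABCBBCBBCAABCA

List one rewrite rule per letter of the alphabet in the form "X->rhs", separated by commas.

A->BCB, B->BCA, C->A

  step 4 ⇒ step 5: BCAABCBBCBBCAABCBBCAABCBBCBBCAABCABCAABCABCAABCBBCBBCAABCABCAABCBBCBBCAABCB ⇒ BCA·A·BCB·BCB·BCA·A·BCA·BCA·A·BCA·BCA·A·BCB·BCB·BCA·A·BCA·BCA·A·BCB·BCB·BCA·A·BCA·BCA·A·BCA·BCA·A·BCB·BCB·BCA·A·BCB·BCA·A·BCB·BCB·BCA·A·BCB·BCA·A·BCB·BCB·BCA·A·BCA·BCA·A·BCA·BCA·A·BCB·BCB·BCA·A·BCB·BCA·A·BCB·BCB·BCA·A·BCA·BCA·A·BCA·BCA·A·BCB·BCB·BCA·A·BCA
    A ↦ BCB
    B ↦ BCA
    C ↦ A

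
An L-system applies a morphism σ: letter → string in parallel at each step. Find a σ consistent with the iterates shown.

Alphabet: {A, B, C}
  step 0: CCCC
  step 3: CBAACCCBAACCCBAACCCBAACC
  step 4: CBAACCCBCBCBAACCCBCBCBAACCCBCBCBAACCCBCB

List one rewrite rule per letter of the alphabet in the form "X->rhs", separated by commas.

  step 3 ⇒ step 4: CBAACCCBAACCCBAACCCBAACC ⇒ CB·AA·C·C·CB·CB·CB·AA·C·C·CB·CB·CB·AA·C·C·CB·CB·CB·AA·C·C·CB·CB
    A ↦ C
    B ↦ AA
    C ↦ CB

A->C, B->AA, C->CB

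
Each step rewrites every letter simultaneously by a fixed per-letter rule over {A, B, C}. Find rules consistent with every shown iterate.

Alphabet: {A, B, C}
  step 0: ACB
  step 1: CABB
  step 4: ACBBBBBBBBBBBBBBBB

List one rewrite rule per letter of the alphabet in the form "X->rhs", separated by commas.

A->C, B->BB, C->A

  step 0 ⇒ step 1: ACB ⇒ C·A·BB
    A ↦ C
    B ↦ BB
    C ↦ A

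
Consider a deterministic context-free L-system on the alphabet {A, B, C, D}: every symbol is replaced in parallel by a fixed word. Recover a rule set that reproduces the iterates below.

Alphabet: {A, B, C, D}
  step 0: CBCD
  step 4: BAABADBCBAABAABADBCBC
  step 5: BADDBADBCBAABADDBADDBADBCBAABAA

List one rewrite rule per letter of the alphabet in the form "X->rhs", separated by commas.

A->D, B->BA, C->A, D->BC

  step 4 ⇒ step 5: BAABADBCBAABAABADBCBC ⇒ BA·D·D·BA·D·BC·BA·A·BA·D·D·BA·D·D·BA·D·BC·BA·A·BA·A
    A ↦ D
    B ↦ BA
    C ↦ A
    D ↦ BC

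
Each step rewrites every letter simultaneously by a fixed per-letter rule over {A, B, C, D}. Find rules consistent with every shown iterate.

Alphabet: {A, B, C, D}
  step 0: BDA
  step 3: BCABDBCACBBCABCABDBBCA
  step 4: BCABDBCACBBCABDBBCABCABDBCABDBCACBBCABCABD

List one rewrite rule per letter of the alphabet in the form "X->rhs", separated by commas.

  step 3 ⇒ step 4: BCABDBCACBBCABCABDBBCA ⇒ BCA·B·D·BCA·CB·BCA·B·D·B·BCA·BCA·B·D·BCA·B·D·BCA·CB·BCA·BCA·B·D
    A ↦ D
    B ↦ BCA
    C ↦ B
    D ↦ CB

A->D, B->BCA, C->B, D->CB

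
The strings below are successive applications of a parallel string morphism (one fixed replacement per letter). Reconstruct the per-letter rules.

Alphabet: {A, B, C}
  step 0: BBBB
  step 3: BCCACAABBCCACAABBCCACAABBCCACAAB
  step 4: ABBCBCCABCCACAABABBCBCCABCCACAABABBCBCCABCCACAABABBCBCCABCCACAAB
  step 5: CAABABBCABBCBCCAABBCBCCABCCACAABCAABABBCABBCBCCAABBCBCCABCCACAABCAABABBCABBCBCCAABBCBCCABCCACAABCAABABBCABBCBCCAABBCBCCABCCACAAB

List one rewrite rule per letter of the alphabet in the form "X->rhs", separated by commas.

  step 4 ⇒ step 5: ABBCBCCABCCACAABABBCBCCABCCACAABABBCBCCABCCACAABABBCBCCABCCACAAB ⇒ CA·AB·AB·BC·AB·BC·BC·CA·AB·BC·BC·CA·BC·CA·CA·AB·CA·AB·AB·BC·AB·BC·BC·CA·AB·BC·BC·CA·BC·CA·CA·AB·CA·AB·AB·BC·AB·BC·BC·CA·AB·BC·BC·CA·BC·CA·CA·AB·CA·AB·AB·BC·AB·BC·BC·CA·AB·BC·BC·CA·BC·CA·CA·AB
    A ↦ CA
    B ↦ AB
    C ↦ BC

A->CA, B->AB, C->BC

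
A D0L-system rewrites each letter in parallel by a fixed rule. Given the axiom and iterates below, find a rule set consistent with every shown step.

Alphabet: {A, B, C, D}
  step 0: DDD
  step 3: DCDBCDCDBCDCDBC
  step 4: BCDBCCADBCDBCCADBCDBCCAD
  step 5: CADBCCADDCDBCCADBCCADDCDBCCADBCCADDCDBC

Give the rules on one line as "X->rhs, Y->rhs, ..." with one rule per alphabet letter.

A->CD, B->CA, C->D, D->BC

  step 4 ⇒ step 5: BCDBCCADBCDBCCADBCDBCCAD ⇒ CA·D·BC·CA·D·D·CD·BC·CA·D·BC·CA·D·D·CD·BC·CA·D·BC·CA·D·D·CD·BC
    A ↦ CD
    B ↦ CA
    C ↦ D
    D ↦ BC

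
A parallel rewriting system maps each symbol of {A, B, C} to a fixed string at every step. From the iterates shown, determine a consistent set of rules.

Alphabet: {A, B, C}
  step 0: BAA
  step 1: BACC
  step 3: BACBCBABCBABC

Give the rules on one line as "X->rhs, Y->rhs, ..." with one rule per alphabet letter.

  step 0 ⇒ step 1: BAA ⇒ BA·C·C
    A ↦ C
    B ↦ BA
    C ↦ BC  (constrained at step 1)

A->C, B->BA, C->BC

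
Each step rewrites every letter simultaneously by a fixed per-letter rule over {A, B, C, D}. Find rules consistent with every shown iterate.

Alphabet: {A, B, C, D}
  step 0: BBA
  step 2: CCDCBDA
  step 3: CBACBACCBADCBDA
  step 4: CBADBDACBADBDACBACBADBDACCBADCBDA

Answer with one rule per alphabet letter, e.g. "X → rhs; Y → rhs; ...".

  step 3 ⇒ step 4: CBACBACCBADCBDA ⇒ CBA·D·BDA·CBA·D·BDA·CBA·CBA·D·BDA·C·CBA·D·C·BDA
    A ↦ BDA
    B ↦ D
    C ↦ CBA
    D ↦ C

A->BDA, B->D, C->CBA, D->C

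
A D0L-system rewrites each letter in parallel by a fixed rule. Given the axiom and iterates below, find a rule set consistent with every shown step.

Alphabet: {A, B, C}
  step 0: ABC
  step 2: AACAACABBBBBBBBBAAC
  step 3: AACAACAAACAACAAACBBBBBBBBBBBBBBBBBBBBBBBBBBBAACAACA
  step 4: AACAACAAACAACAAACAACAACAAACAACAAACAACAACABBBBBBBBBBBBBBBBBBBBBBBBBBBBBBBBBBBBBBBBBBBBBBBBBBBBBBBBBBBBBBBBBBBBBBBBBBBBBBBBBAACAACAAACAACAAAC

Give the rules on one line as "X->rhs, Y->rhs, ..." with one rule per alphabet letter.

  step 3 ⇒ step 4: AACAACAAACAACAAACBBBBBBBBBBBBBBBBBBBBBBBBBBBAACAACA ⇒ AAC·AAC·A·AAC·AAC·A·AAC·AAC·AAC·A·AAC·AAC·A·AAC·AAC·AAC·A·BBB·BBB·BBB·BBB·BBB·BBB·BBB·BBB·BBB·BBB·BBB·BBB·BBB·BBB·BBB·BBB·BBB·BBB·BBB·BBB·BBB·BBB·BBB·BBB·BBB·BBB·BBB·AAC·AAC·A·AAC·AAC·A·AAC
    A ↦ AAC
    B ↦ BBB
    C ↦ A

A->AAC, B->BBB, C->A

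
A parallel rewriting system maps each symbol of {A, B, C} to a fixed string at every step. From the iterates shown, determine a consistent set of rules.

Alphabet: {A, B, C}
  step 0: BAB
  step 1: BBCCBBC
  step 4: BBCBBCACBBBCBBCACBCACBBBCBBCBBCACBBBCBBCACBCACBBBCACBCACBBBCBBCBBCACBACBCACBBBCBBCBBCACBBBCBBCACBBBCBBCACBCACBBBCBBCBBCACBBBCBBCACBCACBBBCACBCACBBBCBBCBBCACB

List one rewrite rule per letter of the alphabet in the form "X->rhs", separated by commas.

A->C, B->BBC, C->ACB

  step 0 ⇒ step 1: BAB ⇒ BBC·C·BBC
    A ↦ C
    B ↦ BBC
    C ↦ ACB  (constrained at step 1)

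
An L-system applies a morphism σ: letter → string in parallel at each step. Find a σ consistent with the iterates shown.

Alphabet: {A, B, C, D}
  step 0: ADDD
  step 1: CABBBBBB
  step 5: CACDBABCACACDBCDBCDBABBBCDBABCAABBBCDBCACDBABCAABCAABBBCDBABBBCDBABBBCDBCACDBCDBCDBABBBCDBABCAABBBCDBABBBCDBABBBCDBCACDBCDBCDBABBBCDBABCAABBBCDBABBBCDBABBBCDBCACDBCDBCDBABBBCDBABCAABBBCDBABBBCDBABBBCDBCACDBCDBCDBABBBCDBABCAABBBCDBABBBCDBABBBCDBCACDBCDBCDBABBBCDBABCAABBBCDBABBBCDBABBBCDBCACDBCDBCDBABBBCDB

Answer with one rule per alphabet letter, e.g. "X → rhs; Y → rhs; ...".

  step 0 ⇒ step 1: ADDD ⇒ CA·BB·BB·BB
    A ↦ CA
    D ↦ BB
    B ↦ CDB  (constrained at step 1)
    C ↦ AB  (constrained at step 1)

A->CA, B->CDB, C->AB, D->BB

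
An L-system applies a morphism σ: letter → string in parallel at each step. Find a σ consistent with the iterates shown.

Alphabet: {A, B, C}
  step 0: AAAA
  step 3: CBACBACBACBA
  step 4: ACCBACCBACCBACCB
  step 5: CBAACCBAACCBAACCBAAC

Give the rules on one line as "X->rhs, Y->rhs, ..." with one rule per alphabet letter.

  step 4 ⇒ step 5: ACCBACCBACCBACCB ⇒ CB·A·A·C·CB·A·A·C·CB·A·A·C·CB·A·A·C
    A ↦ CB
    B ↦ C
    C ↦ A

A->CB, B->C, C->A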